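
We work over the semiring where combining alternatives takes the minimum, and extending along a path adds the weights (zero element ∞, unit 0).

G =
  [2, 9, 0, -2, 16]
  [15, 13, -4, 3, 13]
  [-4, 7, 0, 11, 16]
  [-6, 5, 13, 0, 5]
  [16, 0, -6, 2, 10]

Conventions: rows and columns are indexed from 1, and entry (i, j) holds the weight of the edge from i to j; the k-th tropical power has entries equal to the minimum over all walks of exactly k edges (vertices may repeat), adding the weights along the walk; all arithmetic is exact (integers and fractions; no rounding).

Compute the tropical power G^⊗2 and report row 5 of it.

G^⊗2:
  [-8, 3, 0, -2, 3]
  [-8, 3, -4, 3, 8]
  [-4, 5, -4, -6, 12]
  [-6, 3, -6, -8, 5]
  [-10, 1, -6, 2, 7]
Answer: row 5 of G^⊗2 = [-10, 1, -6, 2, 7]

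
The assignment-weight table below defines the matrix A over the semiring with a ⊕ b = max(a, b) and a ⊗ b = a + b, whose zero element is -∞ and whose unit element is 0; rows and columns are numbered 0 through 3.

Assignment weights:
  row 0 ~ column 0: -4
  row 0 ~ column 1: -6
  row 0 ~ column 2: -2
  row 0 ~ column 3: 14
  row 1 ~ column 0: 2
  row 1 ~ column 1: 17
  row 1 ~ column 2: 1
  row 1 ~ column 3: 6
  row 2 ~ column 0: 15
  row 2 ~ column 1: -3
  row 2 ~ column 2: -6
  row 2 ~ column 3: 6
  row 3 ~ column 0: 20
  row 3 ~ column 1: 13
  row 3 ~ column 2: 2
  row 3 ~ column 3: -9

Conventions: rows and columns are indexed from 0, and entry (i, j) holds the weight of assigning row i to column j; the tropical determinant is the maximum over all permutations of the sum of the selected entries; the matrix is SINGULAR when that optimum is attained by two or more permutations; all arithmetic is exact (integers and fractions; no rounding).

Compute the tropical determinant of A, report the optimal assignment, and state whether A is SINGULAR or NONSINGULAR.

σ = (0, 1, 2, 3): (-4) + 17 + (-6) + (-9) = -2
σ = (0, 1, 3, 2): (-4) + 17 + 6 + 2 = 21
σ = (0, 2, 1, 3): (-4) + 1 + (-3) + (-9) = -15
σ = (0, 2, 3, 1): (-4) + 1 + 6 + 13 = 16
σ = (0, 3, 1, 2): (-4) + 6 + (-3) + 2 = 1
σ = (0, 3, 2, 1): (-4) + 6 + (-6) + 13 = 9
σ = (1, 0, 2, 3): (-6) + 2 + (-6) + (-9) = -19
σ = (1, 0, 3, 2): (-6) + 2 + 6 + 2 = 4
σ = (1, 2, 0, 3): (-6) + 1 + 15 + (-9) = 1
σ = (1, 2, 3, 0): (-6) + 1 + 6 + 20 = 21
σ = (1, 3, 0, 2): (-6) + 6 + 15 + 2 = 17
σ = (1, 3, 2, 0): (-6) + 6 + (-6) + 20 = 14
σ = (2, 0, 1, 3): (-2) + 2 + (-3) + (-9) = -12
σ = (2, 0, 3, 1): (-2) + 2 + 6 + 13 = 19
σ = (2, 1, 0, 3): (-2) + 17 + 15 + (-9) = 21
σ = (2, 1, 3, 0): (-2) + 17 + 6 + 20 = 41
σ = (2, 3, 0, 1): (-2) + 6 + 15 + 13 = 32
σ = (2, 3, 1, 0): (-2) + 6 + (-3) + 20 = 21
σ = (3, 0, 1, 2): 14 + 2 + (-3) + 2 = 15
σ = (3, 0, 2, 1): 14 + 2 + (-6) + 13 = 23
σ = (3, 1, 0, 2): 14 + 17 + 15 + 2 = 48
σ = (3, 1, 2, 0): 14 + 17 + (-6) + 20 = 45
σ = (3, 2, 0, 1): 14 + 1 + 15 + 13 = 43
σ = (3, 2, 1, 0): 14 + 1 + (-3) + 20 = 32
Optimal value attained by: σ = (3, 1, 0, 2).
Answer: det⊕(A) = 48; verdict: NONSINGULAR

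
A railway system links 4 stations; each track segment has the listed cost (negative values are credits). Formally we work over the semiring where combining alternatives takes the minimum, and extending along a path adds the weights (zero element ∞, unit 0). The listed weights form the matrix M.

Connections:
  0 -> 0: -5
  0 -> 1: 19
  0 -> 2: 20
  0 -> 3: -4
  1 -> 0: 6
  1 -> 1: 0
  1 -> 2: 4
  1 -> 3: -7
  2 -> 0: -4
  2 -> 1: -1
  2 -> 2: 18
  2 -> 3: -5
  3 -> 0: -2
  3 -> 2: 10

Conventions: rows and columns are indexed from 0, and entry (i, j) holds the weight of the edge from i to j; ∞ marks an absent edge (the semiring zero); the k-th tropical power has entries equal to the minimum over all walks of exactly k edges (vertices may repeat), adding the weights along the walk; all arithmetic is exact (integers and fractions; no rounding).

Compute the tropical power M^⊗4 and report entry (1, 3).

M^⊗2:
  [-10, 14, 6, -9]
  [-9, 0, 3, -7]
  [-9, -1, 3, -8]
  [-7, 9, 18, -6]
M^⊗3:
  [-15, 5, 1, -14]
  [-14, 0, 3, -13]
  [-14, -1, 2, -13]
  [-12, 9, 4, -11]
M^⊗4:
  [-20, 0, -4, -19]
  [-19, 0, -3, -18]
  [-19, -1, -3, -18]
  [-17, 3, -1, -16]
Key observation: the optimum is the walk 1->3->0->0->3, with weight (-7) + (-2) + (-5) + (-4) = -18.
Optimal value attained by: walk 1->3->0->0->3.
Answer: (M^⊗4)[1][3] = -18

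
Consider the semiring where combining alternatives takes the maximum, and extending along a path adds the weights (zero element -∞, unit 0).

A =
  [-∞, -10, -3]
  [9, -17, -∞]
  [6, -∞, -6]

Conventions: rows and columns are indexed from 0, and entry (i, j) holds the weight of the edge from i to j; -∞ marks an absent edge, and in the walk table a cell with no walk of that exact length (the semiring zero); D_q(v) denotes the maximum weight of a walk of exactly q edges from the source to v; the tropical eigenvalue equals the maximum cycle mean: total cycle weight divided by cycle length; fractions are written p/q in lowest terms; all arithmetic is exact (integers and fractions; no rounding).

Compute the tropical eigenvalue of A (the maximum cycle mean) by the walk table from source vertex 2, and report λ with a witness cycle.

q=0: [-∞, -∞, 0]
q=1: [6, -∞, -6]
q=2: [0, -4, 3]
q=3: [9, -10, -3]
Optimal cycle mean attained by: cycle 0->2->0, total (-3) + 6, length 2.
Answer: λ = 3/2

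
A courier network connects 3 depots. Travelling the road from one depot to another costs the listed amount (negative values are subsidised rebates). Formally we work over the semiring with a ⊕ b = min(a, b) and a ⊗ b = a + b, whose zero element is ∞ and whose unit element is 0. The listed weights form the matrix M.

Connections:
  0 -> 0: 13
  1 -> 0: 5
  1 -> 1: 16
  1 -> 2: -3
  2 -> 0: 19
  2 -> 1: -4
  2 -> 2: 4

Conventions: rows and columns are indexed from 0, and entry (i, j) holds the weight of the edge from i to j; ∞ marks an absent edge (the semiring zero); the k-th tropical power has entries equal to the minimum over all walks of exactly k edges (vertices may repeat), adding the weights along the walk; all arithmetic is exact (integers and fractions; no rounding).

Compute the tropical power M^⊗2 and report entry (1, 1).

M^⊗2:
  [26, ∞, ∞]
  [16, -7, 1]
  [1, 0, -7]
Key observation: the optimum is the walk 1->2->1, with weight (-3) + (-4) = -7.
Optimal value attained by: walk 1->2->1.
Answer: (M^⊗2)[1][1] = -7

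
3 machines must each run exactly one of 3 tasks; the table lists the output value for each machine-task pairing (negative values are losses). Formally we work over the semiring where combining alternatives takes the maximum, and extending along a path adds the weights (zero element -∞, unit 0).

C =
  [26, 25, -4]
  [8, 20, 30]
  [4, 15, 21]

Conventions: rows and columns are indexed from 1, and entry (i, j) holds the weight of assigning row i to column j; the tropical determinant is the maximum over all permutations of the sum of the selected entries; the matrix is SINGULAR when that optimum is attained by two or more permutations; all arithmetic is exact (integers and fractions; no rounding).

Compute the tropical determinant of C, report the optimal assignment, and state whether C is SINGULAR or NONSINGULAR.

σ = (1, 2, 3): 26 + 20 + 21 = 67
σ = (1, 3, 2): 26 + 30 + 15 = 71
σ = (2, 1, 3): 25 + 8 + 21 = 54
σ = (2, 3, 1): 25 + 30 + 4 = 59
σ = (3, 1, 2): (-4) + 8 + 15 = 19
σ = (3, 2, 1): (-4) + 20 + 4 = 20
Optimal value attained by: σ = (1, 3, 2).
Answer: det⊕(C) = 71; verdict: NONSINGULAR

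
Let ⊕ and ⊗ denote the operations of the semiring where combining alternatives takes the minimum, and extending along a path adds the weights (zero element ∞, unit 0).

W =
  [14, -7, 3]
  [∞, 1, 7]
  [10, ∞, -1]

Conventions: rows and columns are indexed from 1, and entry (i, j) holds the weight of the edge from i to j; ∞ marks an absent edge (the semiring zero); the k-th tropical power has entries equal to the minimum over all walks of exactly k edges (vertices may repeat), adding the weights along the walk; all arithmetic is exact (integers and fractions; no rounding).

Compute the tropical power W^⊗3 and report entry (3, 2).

W^⊗2:
  [13, -6, 0]
  [17, 2, 6]
  [9, 3, -2]
W^⊗3:
  [10, -5, -1]
  [16, 3, 5]
  [8, 2, -3]
Key observation: the optimum is the walk 3->3->1->2, with weight (-1) + 10 + (-7) = 2.
Optimal value attained by: walk 3->3->1->2.
Answer: (W^⊗3)[3][2] = 2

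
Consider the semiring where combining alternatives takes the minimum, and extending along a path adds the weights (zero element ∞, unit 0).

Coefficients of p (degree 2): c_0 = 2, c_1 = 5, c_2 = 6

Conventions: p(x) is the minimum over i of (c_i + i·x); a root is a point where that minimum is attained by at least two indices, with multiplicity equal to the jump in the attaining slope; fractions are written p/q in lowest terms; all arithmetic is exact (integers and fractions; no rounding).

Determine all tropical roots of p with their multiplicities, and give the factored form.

hull edge (i=0, c=2) to (i=2, c=6): slope 2, span 2
Factored form: p(x) = 6 ⊗ (x ⊕ (-2)) ⊗ (x ⊕ (-2))
Answer: roots = -2 (mult 2)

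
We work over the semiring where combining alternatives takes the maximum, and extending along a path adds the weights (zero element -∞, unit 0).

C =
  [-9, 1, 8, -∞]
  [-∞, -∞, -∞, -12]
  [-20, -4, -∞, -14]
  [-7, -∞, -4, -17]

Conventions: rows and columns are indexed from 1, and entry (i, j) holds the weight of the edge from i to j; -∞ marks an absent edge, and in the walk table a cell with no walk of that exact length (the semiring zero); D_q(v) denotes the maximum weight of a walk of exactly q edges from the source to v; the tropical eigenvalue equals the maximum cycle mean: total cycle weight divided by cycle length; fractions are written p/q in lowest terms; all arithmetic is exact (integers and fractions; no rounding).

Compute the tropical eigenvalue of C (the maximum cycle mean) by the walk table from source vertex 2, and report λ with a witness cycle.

q=0: [-∞, 0, -∞, -∞]
q=1: [-∞, -∞, -∞, -12]
q=2: [-19, -∞, -16, -29]
q=3: [-28, -18, -11, -30]
q=4: [-31, -15, -20, -25]
Optimal cycle mean attained by: cycle 1->3->2->4->1, total 8 + (-4) + (-12) + (-7), length 4.
Answer: λ = -15/4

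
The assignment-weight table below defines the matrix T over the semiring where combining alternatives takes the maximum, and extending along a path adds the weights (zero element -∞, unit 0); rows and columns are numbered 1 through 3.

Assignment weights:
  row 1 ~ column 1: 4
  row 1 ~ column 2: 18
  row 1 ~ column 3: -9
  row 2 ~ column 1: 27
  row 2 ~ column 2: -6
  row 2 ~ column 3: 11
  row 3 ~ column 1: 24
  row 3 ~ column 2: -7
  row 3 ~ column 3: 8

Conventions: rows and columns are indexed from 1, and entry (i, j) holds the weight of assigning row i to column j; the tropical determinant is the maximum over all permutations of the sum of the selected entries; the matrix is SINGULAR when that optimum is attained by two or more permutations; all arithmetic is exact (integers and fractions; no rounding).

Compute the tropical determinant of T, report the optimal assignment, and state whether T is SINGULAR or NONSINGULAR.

σ = (1, 2, 3): 4 + (-6) + 8 = 6
σ = (1, 3, 2): 4 + 11 + (-7) = 8
σ = (2, 1, 3): 18 + 27 + 8 = 53
σ = (2, 3, 1): 18 + 11 + 24 = 53
σ = (3, 1, 2): (-9) + 27 + (-7) = 11
σ = (3, 2, 1): (-9) + (-6) + 24 = 9
Optimal value attained by: σ = (2, 1, 3).
Answer: det⊕(T) = 53; verdict: SINGULAR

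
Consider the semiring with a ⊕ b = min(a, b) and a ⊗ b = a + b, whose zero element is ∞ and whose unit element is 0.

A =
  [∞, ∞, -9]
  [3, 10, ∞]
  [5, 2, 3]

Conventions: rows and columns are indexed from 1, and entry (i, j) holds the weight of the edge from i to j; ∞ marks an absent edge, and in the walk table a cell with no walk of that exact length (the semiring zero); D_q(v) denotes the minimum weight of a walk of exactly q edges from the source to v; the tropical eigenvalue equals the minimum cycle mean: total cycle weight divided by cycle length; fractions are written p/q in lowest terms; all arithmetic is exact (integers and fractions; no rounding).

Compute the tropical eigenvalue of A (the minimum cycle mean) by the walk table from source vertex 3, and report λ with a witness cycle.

q=0: [∞, ∞, 0]
q=1: [5, 2, 3]
q=2: [5, 5, -4]
q=3: [1, -2, -4]
Optimal cycle mean attained by: cycle 1->3->1, total (-9) + 5, length 2.
Answer: λ = -2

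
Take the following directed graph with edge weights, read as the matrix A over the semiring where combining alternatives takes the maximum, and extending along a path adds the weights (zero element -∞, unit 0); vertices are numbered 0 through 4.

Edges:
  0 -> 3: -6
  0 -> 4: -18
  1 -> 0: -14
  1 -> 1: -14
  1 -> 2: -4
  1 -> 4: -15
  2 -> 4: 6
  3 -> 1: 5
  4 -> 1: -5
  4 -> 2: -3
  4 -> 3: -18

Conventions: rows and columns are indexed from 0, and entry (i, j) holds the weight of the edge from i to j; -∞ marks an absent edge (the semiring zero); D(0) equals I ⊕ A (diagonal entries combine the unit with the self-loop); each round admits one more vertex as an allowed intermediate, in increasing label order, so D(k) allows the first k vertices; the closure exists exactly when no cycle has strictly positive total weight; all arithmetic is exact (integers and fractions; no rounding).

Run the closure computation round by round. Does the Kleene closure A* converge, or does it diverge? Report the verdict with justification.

D(0):
  [0, -∞, -∞, -6, -18]
  [-14, 0, -4, -∞, -15]
  [-∞, -∞, 0, -∞, 6]
  [-∞, 5, -∞, 0, -∞]
  [-∞, -5, -3, -18, 0]
D(1):
  [0, -∞, -∞, -6, -18]
  [-14, 0, -4, -20, -15]
  [-∞, -∞, 0, -∞, 6]
  [-∞, 5, -∞, 0, -∞]
  [-∞, -5, -3, -18, 0]
D(2):
  [0, -∞, -∞, -6, -18]
  [-14, 0, -4, -20, -15]
  [-∞, -∞, 0, -∞, 6]
  [-9, 5, 1, 0, -10]
  [-19, -5, -3, -18, 0]
Detection: at round 3, diagonal entry (4, 4) turns strictly positive.
Key observation: the cycle 4->2->4 has total weight (-3) + 6, which is strictly positive.
Answer: DIVERGES — positive cycle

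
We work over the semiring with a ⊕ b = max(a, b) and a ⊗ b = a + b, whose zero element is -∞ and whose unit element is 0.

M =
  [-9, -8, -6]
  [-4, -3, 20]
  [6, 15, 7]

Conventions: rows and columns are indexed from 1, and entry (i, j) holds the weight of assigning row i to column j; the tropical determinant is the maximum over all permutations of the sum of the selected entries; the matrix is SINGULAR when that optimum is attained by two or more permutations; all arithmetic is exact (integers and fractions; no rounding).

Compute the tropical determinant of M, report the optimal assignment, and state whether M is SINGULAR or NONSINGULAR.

σ = (1, 2, 3): (-9) + (-3) + 7 = -5
σ = (1, 3, 2): (-9) + 20 + 15 = 26
σ = (2, 1, 3): (-8) + (-4) + 7 = -5
σ = (2, 3, 1): (-8) + 20 + 6 = 18
σ = (3, 1, 2): (-6) + (-4) + 15 = 5
σ = (3, 2, 1): (-6) + (-3) + 6 = -3
Optimal value attained by: σ = (1, 3, 2).
Answer: det⊕(M) = 26; verdict: NONSINGULAR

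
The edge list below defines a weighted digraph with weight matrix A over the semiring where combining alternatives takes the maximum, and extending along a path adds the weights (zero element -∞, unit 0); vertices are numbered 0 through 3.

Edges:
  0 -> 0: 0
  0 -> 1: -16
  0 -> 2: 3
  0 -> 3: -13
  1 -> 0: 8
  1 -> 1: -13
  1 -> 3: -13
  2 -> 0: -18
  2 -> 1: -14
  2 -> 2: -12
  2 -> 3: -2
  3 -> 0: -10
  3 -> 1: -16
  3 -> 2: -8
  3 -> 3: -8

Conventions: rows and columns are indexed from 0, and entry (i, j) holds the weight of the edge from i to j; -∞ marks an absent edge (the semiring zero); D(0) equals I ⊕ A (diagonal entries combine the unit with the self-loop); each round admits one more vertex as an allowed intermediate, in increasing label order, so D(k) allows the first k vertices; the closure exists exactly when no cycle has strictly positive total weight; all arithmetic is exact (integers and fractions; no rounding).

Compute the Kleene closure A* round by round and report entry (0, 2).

D(0):
  [0, -16, 3, -13]
  [8, 0, -∞, -13]
  [-18, -14, 0, -2]
  [-10, -16, -8, 0]
D(1):
  [0, -16, 3, -13]
  [8, 0, 11, -5]
  [-18, -14, 0, -2]
  [-10, -16, -7, 0]
D(2):
  [0, -16, 3, -13]
  [8, 0, 11, -5]
  [-6, -14, 0, -2]
  [-8, -16, -5, 0]
D(3):
  [0, -11, 3, 1]
  [8, 0, 11, 9]
  [-6, -14, 0, -2]
  [-8, -16, -5, 0]
D(4):
  [0, -11, 3, 1]
  [8, 0, 11, 9]
  [-6, -14, 0, -2]
  [-8, -16, -5, 0]
Answer: A*[0][2] = 3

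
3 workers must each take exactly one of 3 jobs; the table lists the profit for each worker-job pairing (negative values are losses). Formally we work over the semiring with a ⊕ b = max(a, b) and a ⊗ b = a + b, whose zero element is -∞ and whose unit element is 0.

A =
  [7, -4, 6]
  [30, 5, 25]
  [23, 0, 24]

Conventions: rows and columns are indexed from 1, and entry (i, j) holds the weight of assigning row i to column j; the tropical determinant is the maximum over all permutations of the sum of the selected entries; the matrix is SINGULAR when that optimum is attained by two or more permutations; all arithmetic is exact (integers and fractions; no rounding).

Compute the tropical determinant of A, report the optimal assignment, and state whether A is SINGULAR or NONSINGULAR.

σ = (1, 2, 3): 7 + 5 + 24 = 36
σ = (1, 3, 2): 7 + 25 + 0 = 32
σ = (2, 1, 3): (-4) + 30 + 24 = 50
σ = (2, 3, 1): (-4) + 25 + 23 = 44
σ = (3, 1, 2): 6 + 30 + 0 = 36
σ = (3, 2, 1): 6 + 5 + 23 = 34
Optimal value attained by: σ = (2, 1, 3).
Answer: det⊕(A) = 50; verdict: NONSINGULAR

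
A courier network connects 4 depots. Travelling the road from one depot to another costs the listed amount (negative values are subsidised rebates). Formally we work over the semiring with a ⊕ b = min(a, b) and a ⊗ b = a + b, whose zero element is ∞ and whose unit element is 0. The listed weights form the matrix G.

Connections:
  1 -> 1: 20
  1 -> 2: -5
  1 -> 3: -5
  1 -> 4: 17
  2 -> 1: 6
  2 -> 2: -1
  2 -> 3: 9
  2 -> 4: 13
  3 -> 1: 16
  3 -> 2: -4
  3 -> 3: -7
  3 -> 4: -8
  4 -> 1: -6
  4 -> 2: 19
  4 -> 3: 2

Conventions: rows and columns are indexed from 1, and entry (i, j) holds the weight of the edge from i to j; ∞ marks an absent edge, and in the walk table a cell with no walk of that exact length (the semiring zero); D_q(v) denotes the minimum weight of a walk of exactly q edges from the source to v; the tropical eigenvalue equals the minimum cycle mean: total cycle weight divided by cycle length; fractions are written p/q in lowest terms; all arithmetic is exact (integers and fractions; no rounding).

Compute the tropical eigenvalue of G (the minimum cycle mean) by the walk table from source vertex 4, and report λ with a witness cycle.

q=0: [∞, ∞, ∞, 0]
q=1: [-6, 19, 2, ∞]
q=2: [14, -11, -11, -6]
q=3: [-12, -15, -18, -19]
q=4: [-25, -22, -25, -26]
Optimal cycle mean attained by: cycle 3->3, total (-7), length 1.
Answer: λ = -7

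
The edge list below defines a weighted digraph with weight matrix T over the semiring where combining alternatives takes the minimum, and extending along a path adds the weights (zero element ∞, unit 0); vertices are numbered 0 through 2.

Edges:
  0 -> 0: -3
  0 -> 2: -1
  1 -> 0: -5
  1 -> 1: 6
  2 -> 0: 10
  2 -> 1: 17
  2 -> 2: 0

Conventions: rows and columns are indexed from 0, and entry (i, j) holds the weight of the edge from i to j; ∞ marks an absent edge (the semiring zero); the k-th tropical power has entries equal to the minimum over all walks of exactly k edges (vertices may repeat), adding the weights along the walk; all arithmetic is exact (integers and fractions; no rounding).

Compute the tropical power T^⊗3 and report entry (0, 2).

T^⊗2:
  [-6, 16, -4]
  [-8, 12, -6]
  [7, 17, 0]
T^⊗3:
  [-9, 13, -7]
  [-11, 11, -9]
  [4, 17, 0]
Key observation: the optimum is the walk 0->0->0->2, with weight (-3) + (-3) + (-1) = -7.
Optimal value attained by: walk 0->0->0->2.
Answer: (T^⊗3)[0][2] = -7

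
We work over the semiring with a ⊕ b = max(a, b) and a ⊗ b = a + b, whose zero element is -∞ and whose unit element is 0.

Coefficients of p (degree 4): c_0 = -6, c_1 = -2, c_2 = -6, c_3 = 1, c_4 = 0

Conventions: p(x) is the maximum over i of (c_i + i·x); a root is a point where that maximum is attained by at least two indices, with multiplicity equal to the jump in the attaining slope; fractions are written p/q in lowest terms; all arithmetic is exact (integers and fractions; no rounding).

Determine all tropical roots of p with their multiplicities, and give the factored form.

hull edge (i=0, c=-6) to (i=1, c=-2): slope 4, span 1
hull edge (i=1, c=-2) to (i=3, c=1): slope 3/2, span 2
hull edge (i=3, c=1) to (i=4, c=0): slope -1, span 1
Factored form: p(x) = 0 ⊗ (x ⊕ (-4)) ⊗ (x ⊕ (-3/2)) ⊗ (x ⊕ (-3/2)) ⊗ (x ⊕ 1)
Answer: roots = -4 (mult 1), -3/2 (mult 2), 1 (mult 1)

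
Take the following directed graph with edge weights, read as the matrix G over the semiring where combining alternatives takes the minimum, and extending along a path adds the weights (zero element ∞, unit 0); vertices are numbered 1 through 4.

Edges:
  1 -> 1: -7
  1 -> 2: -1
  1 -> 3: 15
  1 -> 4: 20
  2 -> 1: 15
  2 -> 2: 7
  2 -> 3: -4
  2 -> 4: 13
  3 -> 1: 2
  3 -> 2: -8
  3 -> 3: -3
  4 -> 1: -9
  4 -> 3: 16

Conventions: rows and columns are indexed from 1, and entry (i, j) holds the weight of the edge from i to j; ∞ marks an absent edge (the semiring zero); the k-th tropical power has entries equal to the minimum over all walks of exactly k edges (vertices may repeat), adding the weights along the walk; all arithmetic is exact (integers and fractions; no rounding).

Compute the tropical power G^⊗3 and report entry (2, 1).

G^⊗2:
  [-14, -8, -5, 12]
  [-2, -12, -7, 20]
  [-5, -11, -12, 5]
  [-16, -10, 6, 11]
G^⊗3:
  [-21, -15, -12, 5]
  [-9, -15, -16, 1]
  [-12, -20, -15, 2]
  [-23, -17, -14, 3]
Key observation: the optimum is the walk 2->3->1->1, with weight (-4) + 2 + (-7) = -9.
Optimal value attained by: walk 2->3->1->1.
Answer: (G^⊗3)[2][1] = -9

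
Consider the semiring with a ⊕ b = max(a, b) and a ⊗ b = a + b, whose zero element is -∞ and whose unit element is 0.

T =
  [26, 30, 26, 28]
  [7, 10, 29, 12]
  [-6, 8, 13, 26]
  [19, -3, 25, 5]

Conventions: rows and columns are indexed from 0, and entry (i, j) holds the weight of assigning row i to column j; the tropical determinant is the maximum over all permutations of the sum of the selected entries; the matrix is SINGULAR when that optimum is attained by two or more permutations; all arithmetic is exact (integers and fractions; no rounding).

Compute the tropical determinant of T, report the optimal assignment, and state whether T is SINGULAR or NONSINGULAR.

σ = (0, 1, 2, 3): 26 + 10 + 13 + 5 = 54
σ = (0, 1, 3, 2): 26 + 10 + 26 + 25 = 87
σ = (0, 2, 1, 3): 26 + 29 + 8 + 5 = 68
σ = (0, 2, 3, 1): 26 + 29 + 26 + (-3) = 78
σ = (0, 3, 1, 2): 26 + 12 + 8 + 25 = 71
σ = (0, 3, 2, 1): 26 + 12 + 13 + (-3) = 48
σ = (1, 0, 2, 3): 30 + 7 + 13 + 5 = 55
σ = (1, 0, 3, 2): 30 + 7 + 26 + 25 = 88
σ = (1, 2, 0, 3): 30 + 29 + (-6) + 5 = 58
σ = (1, 2, 3, 0): 30 + 29 + 26 + 19 = 104
σ = (1, 3, 0, 2): 30 + 12 + (-6) + 25 = 61
σ = (1, 3, 2, 0): 30 + 12 + 13 + 19 = 74
σ = (2, 0, 1, 3): 26 + 7 + 8 + 5 = 46
σ = (2, 0, 3, 1): 26 + 7 + 26 + (-3) = 56
σ = (2, 1, 0, 3): 26 + 10 + (-6) + 5 = 35
σ = (2, 1, 3, 0): 26 + 10 + 26 + 19 = 81
σ = (2, 3, 0, 1): 26 + 12 + (-6) + (-3) = 29
σ = (2, 3, 1, 0): 26 + 12 + 8 + 19 = 65
σ = (3, 0, 1, 2): 28 + 7 + 8 + 25 = 68
σ = (3, 0, 2, 1): 28 + 7 + 13 + (-3) = 45
σ = (3, 1, 0, 2): 28 + 10 + (-6) + 25 = 57
σ = (3, 1, 2, 0): 28 + 10 + 13 + 19 = 70
σ = (3, 2, 0, 1): 28 + 29 + (-6) + (-3) = 48
σ = (3, 2, 1, 0): 28 + 29 + 8 + 19 = 84
Optimal value attained by: σ = (1, 2, 3, 0).
Answer: det⊕(T) = 104; verdict: NONSINGULAR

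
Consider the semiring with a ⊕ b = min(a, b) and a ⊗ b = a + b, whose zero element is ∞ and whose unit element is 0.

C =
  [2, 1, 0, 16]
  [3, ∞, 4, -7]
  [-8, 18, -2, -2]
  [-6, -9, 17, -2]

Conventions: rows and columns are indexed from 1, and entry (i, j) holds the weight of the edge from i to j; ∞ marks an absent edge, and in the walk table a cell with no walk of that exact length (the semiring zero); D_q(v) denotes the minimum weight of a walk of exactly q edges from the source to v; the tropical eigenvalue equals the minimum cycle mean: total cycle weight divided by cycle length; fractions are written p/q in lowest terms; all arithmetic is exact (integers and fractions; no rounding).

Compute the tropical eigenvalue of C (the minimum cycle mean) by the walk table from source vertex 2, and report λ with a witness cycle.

q=0: [∞, 0, ∞, ∞]
q=1: [3, ∞, 4, -7]
q=2: [-13, -16, 2, -9]
q=3: [-15, -18, -13, -23]
q=4: [-29, -32, -15, -25]
Optimal cycle mean attained by: cycle 2->4->2, total (-7) + (-9), length 2.
Answer: λ = -8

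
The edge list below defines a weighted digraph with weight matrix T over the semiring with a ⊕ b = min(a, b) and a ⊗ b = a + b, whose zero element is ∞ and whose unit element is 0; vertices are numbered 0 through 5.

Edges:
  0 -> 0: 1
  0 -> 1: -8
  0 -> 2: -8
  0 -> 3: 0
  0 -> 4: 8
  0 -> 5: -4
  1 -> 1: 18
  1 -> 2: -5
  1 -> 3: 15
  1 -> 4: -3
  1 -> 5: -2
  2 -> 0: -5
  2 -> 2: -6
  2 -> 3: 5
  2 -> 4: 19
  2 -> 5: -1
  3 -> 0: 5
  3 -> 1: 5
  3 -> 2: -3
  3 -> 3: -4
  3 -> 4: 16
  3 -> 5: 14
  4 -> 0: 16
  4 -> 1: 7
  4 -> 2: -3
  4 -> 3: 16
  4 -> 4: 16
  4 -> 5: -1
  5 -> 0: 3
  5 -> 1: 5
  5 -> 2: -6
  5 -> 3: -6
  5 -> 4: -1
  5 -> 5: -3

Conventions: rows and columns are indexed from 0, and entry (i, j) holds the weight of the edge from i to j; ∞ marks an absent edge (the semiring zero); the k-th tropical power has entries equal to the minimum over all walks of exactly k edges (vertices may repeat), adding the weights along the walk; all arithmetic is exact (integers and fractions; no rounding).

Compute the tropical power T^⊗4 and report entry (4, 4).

T^⊗2:
  [-13, -7, -14, -10, -11, -10]
  [-10, 3, -11, -8, -3, -6]
  [-11, -13, -13, -7, -2, -9]
  [-8, -3, -9, -8, 2, -4]
  [-8, 4, -9, -7, -2, -4]
  [-11, -5, -12, -10, -4, -7]
T^⊗3:
  [-19, -21, -21, -16, -11, -17]
  [-16, -18, -18, -12, -7, -14]
  [-18, -19, -19, -15, -16, -15]
  [-14, -16, -16, -12, -6, -12]
  [-14, -16, -16, -11, -5, -12]
  [-17, -19, -19, -14, -8, -15]
T^⊗4:
  [-26, -27, -27, -23, -24, -23]
  [-23, -24, -24, -20, -21, -20]
  [-24, -26, -26, -21, -22, -22]
  [-21, -22, -22, -18, -19, -18]
  [-21, -22, -22, -18, -19, -18]
  [-24, -25, -25, -21, -22, -21]
Key observation: the optimum is the walk 4->2->0->1->4, with weight (-3) + (-5) + (-8) + (-3) = -19.
Optimal value attained by: walk 4->2->0->1->4.
Answer: (T^⊗4)[4][4] = -19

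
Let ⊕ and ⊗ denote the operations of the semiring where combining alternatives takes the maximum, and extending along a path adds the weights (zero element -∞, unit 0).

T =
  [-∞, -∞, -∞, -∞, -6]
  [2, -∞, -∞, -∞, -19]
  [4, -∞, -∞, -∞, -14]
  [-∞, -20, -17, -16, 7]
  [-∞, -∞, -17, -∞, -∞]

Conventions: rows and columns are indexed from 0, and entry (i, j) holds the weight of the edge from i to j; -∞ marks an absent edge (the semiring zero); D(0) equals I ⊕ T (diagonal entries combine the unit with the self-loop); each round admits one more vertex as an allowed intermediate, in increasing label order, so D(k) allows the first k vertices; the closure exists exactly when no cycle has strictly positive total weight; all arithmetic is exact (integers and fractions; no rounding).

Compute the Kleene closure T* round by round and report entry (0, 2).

D(0):
  [0, -∞, -∞, -∞, -6]
  [2, 0, -∞, -∞, -19]
  [4, -∞, 0, -∞, -14]
  [-∞, -20, -17, 0, 7]
  [-∞, -∞, -17, -∞, 0]
D(1):
  [0, -∞, -∞, -∞, -6]
  [2, 0, -∞, -∞, -4]
  [4, -∞, 0, -∞, -2]
  [-∞, -20, -17, 0, 7]
  [-∞, -∞, -17, -∞, 0]
D(2):
  [0, -∞, -∞, -∞, -6]
  [2, 0, -∞, -∞, -4]
  [4, -∞, 0, -∞, -2]
  [-18, -20, -17, 0, 7]
  [-∞, -∞, -17, -∞, 0]
D(3):
  [0, -∞, -∞, -∞, -6]
  [2, 0, -∞, -∞, -4]
  [4, -∞, 0, -∞, -2]
  [-13, -20, -17, 0, 7]
  [-13, -∞, -17, -∞, 0]
D(4):
  [0, -∞, -∞, -∞, -6]
  [2, 0, -∞, -∞, -4]
  [4, -∞, 0, -∞, -2]
  [-13, -20, -17, 0, 7]
  [-13, -∞, -17, -∞, 0]
D(5):
  [0, -∞, -23, -∞, -6]
  [2, 0, -21, -∞, -4]
  [4, -∞, 0, -∞, -2]
  [-6, -20, -10, 0, 7]
  [-13, -∞, -17, -∞, 0]
Answer: T*[0][2] = -23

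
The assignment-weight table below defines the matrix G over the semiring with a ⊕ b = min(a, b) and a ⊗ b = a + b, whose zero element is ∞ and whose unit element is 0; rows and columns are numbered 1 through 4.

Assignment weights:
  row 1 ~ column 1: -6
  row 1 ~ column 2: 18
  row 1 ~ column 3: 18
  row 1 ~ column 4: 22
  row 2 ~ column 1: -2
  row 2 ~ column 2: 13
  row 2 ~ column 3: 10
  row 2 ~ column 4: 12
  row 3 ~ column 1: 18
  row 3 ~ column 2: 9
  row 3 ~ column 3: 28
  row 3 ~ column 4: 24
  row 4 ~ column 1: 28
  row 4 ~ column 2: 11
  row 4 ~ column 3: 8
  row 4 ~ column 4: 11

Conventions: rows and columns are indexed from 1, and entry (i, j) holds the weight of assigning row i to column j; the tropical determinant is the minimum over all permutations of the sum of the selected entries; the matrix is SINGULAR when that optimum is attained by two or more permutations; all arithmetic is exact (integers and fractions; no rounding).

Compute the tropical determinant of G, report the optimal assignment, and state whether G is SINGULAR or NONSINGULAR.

σ = (1, 2, 3, 4): (-6) + 13 + 28 + 11 = 46
σ = (1, 2, 4, 3): (-6) + 13 + 24 + 8 = 39
σ = (1, 3, 2, 4): (-6) + 10 + 9 + 11 = 24
σ = (1, 3, 4, 2): (-6) + 10 + 24 + 11 = 39
σ = (1, 4, 2, 3): (-6) + 12 + 9 + 8 = 23
σ = (1, 4, 3, 2): (-6) + 12 + 28 + 11 = 45
σ = (2, 1, 3, 4): 18 + (-2) + 28 + 11 = 55
σ = (2, 1, 4, 3): 18 + (-2) + 24 + 8 = 48
σ = (2, 3, 1, 4): 18 + 10 + 18 + 11 = 57
σ = (2, 3, 4, 1): 18 + 10 + 24 + 28 = 80
σ = (2, 4, 1, 3): 18 + 12 + 18 + 8 = 56
σ = (2, 4, 3, 1): 18 + 12 + 28 + 28 = 86
σ = (3, 1, 2, 4): 18 + (-2) + 9 + 11 = 36
σ = (3, 1, 4, 2): 18 + (-2) + 24 + 11 = 51
σ = (3, 2, 1, 4): 18 + 13 + 18 + 11 = 60
σ = (3, 2, 4, 1): 18 + 13 + 24 + 28 = 83
σ = (3, 4, 1, 2): 18 + 12 + 18 + 11 = 59
σ = (3, 4, 2, 1): 18 + 12 + 9 + 28 = 67
σ = (4, 1, 2, 3): 22 + (-2) + 9 + 8 = 37
σ = (4, 1, 3, 2): 22 + (-2) + 28 + 11 = 59
σ = (4, 2, 1, 3): 22 + 13 + 18 + 8 = 61
σ = (4, 2, 3, 1): 22 + 13 + 28 + 28 = 91
σ = (4, 3, 1, 2): 22 + 10 + 18 + 11 = 61
σ = (4, 3, 2, 1): 22 + 10 + 9 + 28 = 69
Optimal value attained by: σ = (1, 4, 2, 3).
Answer: det⊕(G) = 23; verdict: NONSINGULAR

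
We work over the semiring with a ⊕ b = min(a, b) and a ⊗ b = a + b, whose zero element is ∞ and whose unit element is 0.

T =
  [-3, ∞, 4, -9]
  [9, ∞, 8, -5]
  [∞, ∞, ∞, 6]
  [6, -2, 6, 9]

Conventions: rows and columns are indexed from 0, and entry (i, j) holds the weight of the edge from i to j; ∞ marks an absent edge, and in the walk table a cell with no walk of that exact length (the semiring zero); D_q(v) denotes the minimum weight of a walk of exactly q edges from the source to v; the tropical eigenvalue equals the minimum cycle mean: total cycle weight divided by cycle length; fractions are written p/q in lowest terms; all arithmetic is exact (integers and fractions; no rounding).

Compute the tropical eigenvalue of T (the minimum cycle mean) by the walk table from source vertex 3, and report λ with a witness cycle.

q=0: [∞, ∞, ∞, 0]
q=1: [6, -2, 6, 9]
q=2: [3, 7, 6, -7]
q=3: [-1, -9, -1, -6]
q=4: [-4, -8, -1, -14]
Optimal cycle mean attained by: cycle 1->3->1, total (-5) + (-2), length 2.
Answer: λ = -7/2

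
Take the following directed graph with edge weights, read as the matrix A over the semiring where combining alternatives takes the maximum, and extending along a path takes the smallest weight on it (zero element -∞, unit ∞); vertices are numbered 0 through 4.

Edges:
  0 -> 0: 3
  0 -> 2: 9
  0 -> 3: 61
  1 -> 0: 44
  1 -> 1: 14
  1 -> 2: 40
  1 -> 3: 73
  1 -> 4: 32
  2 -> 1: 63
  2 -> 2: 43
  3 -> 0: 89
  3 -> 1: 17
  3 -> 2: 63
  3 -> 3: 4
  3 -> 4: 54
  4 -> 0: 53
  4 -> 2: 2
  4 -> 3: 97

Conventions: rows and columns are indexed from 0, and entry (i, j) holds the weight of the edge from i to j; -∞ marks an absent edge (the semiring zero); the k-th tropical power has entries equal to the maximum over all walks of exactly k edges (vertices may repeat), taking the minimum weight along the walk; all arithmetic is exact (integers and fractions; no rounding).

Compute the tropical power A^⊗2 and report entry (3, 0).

A^⊗2:
  [61, 17, 61, 4, 54]
  [73, 40, 63, 44, 54]
  [44, 43, 43, 63, 32]
  [53, 63, 43, 61, 17]
  [89, 17, 63, 53, 54]
Key observation: the optimum is the walk 3->4->0, with weight 54 min 53 = 53.
Optimal value attained by: walk 3->4->0.
Answer: (A^⊗2)[3][0] = 53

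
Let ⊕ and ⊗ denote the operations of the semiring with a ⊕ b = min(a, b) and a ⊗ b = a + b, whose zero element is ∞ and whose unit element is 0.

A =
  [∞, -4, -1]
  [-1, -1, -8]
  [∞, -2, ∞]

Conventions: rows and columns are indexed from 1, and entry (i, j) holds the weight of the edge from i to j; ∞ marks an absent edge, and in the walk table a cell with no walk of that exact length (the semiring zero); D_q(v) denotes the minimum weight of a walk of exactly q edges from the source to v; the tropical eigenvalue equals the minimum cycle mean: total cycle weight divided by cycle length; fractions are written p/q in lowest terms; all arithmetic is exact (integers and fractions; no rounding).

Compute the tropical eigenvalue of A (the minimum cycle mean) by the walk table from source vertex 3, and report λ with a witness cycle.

q=0: [∞, ∞, 0]
q=1: [∞, -2, ∞]
q=2: [-3, -3, -10]
q=3: [-4, -12, -11]
Optimal cycle mean attained by: cycle 2->3->2, total (-8) + (-2), length 2.
Answer: λ = -5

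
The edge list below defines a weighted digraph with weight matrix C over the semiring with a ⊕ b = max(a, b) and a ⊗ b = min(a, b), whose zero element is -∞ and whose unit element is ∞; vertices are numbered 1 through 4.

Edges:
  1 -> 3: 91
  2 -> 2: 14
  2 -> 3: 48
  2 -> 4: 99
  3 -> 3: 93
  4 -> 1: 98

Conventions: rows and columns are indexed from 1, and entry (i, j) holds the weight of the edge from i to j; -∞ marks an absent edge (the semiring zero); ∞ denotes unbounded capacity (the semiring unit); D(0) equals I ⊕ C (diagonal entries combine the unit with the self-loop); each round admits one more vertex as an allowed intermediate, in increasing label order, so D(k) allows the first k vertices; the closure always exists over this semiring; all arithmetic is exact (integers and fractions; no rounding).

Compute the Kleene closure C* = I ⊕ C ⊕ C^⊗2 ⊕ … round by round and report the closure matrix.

D(0):
  [∞, -∞, 91, -∞]
  [-∞, ∞, 48, 99]
  [-∞, -∞, ∞, -∞]
  [98, -∞, -∞, ∞]
D(1):
  [∞, -∞, 91, -∞]
  [-∞, ∞, 48, 99]
  [-∞, -∞, ∞, -∞]
  [98, -∞, 91, ∞]
D(2):
  [∞, -∞, 91, -∞]
  [-∞, ∞, 48, 99]
  [-∞, -∞, ∞, -∞]
  [98, -∞, 91, ∞]
D(3):
  [∞, -∞, 91, -∞]
  [-∞, ∞, 48, 99]
  [-∞, -∞, ∞, -∞]
  [98, -∞, 91, ∞]
D(4):
  [∞, -∞, 91, -∞]
  [98, ∞, 91, 99]
  [-∞, -∞, ∞, -∞]
  [98, -∞, 91, ∞]
Answer: C* = [[∞, -∞, 91, -∞], [98, ∞, 91, 99], [-∞, -∞, ∞, -∞], [98, -∞, 91, ∞]]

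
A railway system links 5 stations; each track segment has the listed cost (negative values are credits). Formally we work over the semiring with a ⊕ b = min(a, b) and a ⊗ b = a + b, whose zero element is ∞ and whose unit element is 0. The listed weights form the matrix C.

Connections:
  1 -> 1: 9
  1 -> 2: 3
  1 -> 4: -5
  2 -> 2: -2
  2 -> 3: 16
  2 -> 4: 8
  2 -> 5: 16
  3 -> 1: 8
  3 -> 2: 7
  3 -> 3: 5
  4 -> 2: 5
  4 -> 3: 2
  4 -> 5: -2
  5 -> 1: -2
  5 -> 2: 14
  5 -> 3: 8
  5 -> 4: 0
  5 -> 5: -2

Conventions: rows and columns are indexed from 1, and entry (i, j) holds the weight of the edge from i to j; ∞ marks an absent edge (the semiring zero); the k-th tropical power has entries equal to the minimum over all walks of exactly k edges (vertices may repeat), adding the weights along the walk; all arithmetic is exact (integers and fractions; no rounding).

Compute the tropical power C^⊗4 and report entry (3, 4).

C^⊗2:
  [18, 0, -3, 4, -7]
  [14, -4, 10, 6, 6]
  [13, 5, 10, 3, 23]
  [-4, 3, 6, -2, -4]
  [-4, 1, 2, -7, -4]
C^⊗3:
  [-9, -2, 1, -7, -9]
  [4, -6, 8, 4, 4]
  [18, 3, 5, 8, 1]
  [-6, -1, 0, -9, -6]
  [-6, -2, -5, -9, -9]
C^⊗4:
  [-11, -6, -5, -14, -11]
  [2, -8, 6, -1, 2]
  [-1, 1, 9, 1, -1]
  [-8, -4, -7, -11, -11]
  [-11, -4, -7, -11, -11]
Key observation: the optimum is the walk 3->1->4->5->4, with weight 8 + (-5) + (-2) + 0 = 1.
Optimal value attained by: walk 3->1->4->5->4.
Answer: (C^⊗4)[3][4] = 1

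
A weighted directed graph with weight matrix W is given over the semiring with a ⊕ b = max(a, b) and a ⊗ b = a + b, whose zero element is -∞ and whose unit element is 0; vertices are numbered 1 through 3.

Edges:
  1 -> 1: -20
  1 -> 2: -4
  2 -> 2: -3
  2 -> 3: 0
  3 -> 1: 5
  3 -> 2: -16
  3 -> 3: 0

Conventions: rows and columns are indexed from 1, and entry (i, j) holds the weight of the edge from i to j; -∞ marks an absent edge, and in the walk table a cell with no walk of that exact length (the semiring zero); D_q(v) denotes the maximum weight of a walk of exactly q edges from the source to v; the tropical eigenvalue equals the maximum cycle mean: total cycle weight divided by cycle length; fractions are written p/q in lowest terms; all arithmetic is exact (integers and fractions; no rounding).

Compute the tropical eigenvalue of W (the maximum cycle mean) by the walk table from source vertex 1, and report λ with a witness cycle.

q=0: [0, -∞, -∞]
q=1: [-20, -4, -∞]
q=2: [-40, -7, -4]
q=3: [1, -10, -4]
Optimal cycle mean attained by: cycle 1->2->3->1, total (-4) + 0 + 5, length 3.
Answer: λ = 1/3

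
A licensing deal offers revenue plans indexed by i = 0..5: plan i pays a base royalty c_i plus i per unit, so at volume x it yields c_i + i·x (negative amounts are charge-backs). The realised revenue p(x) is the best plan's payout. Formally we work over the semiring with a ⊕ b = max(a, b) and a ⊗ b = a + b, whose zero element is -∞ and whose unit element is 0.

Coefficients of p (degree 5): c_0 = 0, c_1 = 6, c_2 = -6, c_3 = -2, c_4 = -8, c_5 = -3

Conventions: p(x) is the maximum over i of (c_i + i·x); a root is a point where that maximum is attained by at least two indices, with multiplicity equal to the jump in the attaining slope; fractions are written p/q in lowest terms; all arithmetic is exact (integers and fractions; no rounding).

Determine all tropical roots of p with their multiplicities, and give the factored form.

hull edge (i=0, c=0) to (i=1, c=6): slope 6, span 1
hull edge (i=1, c=6) to (i=5, c=-3): slope -9/4, span 4
Factored form: p(x) = -3 ⊗ (x ⊕ (-6)) ⊗ (x ⊕ 9/4) ⊗ (x ⊕ 9/4) ⊗ (x ⊕ 9/4) ⊗ (x ⊕ 9/4)
Answer: roots = -6 (mult 1), 9/4 (mult 4)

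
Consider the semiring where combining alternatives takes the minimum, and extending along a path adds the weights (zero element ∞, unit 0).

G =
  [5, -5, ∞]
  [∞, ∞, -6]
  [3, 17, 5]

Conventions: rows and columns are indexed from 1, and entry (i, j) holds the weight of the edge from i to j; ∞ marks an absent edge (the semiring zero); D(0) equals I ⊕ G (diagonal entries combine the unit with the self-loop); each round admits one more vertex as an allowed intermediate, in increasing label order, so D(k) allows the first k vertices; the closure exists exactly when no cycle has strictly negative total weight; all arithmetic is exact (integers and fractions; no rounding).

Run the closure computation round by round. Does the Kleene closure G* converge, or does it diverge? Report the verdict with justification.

D(0):
  [0, -5, ∞]
  [∞, 0, -6]
  [3, 17, 0]
D(1):
  [0, -5, ∞]
  [∞, 0, -6]
  [3, -2, 0]
Detection: at round 2, diagonal entry (3, 3) turns strictly negative.
Key observation: the cycle 3->1->2->3 has total weight 3 + (-5) + (-6), which is strictly negative.
Answer: DIVERGES — negative cycle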